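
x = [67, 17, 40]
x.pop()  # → 40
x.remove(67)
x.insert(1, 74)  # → [17, 74]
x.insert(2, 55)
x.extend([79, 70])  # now [17, 74, 55, 79, 70]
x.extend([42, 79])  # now [17, 74, 55, 79, 70, 42, 79]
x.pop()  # 79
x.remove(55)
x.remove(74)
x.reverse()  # [42, 70, 79, 17]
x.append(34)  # [42, 70, 79, 17, 34]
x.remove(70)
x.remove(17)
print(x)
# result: [42, 79, 34]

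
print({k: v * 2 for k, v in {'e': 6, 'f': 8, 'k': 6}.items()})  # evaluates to {'e': 12, 'f': 16, 'k': 12}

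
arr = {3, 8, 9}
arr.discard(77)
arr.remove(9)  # {3, 8}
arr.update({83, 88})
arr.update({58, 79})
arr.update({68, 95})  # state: {3, 8, 58, 68, 79, 83, 88, 95}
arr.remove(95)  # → {3, 8, 58, 68, 79, 83, 88}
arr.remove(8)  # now {3, 58, 68, 79, 83, 88}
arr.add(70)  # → {3, 58, 68, 70, 79, 83, 88}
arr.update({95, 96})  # {3, 58, 68, 70, 79, 83, 88, 95, 96}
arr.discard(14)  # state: {3, 58, 68, 70, 79, 83, 88, 95, 96}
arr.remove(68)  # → {3, 58, 70, 79, 83, 88, 95, 96}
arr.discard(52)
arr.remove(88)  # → {3, 58, 70, 79, 83, 95, 96}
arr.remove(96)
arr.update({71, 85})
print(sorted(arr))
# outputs [3, 58, 70, 71, 79, 83, 85, 95]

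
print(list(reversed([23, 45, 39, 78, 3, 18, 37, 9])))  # [9, 37, 18, 3, 78, 39, 45, 23]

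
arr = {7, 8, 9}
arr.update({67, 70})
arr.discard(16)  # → {7, 8, 9, 67, 70}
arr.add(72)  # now {7, 8, 9, 67, 70, 72}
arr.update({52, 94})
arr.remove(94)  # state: {7, 8, 9, 52, 67, 70, 72}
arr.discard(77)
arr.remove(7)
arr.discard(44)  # {8, 9, 52, 67, 70, 72}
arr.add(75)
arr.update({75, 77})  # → {8, 9, 52, 67, 70, 72, 75, 77}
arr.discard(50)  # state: {8, 9, 52, 67, 70, 72, 75, 77}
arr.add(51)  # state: {8, 9, 51, 52, 67, 70, 72, 75, 77}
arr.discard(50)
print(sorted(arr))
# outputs [8, 9, 51, 52, 67, 70, 72, 75, 77]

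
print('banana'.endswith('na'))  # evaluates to True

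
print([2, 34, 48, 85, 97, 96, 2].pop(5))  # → 96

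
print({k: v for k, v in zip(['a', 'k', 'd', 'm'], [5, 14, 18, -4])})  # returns {'a': 5, 'k': 14, 'd': 18, 'm': -4}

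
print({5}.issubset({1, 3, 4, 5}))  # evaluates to True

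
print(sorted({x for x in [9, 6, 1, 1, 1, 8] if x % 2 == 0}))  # [6, 8]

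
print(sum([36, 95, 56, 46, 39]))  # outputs 272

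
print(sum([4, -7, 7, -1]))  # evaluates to 3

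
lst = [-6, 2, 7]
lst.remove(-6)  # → [2, 7]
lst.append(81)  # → [2, 7, 81]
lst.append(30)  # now [2, 7, 81, 30]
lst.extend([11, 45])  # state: [2, 7, 81, 30, 11, 45]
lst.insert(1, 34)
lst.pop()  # 45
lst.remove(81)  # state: [2, 34, 7, 30, 11]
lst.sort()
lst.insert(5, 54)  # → [2, 7, 11, 30, 34, 54]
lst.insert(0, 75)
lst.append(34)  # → [75, 2, 7, 11, 30, 34, 54, 34]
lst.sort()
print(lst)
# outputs [2, 7, 11, 30, 34, 34, 54, 75]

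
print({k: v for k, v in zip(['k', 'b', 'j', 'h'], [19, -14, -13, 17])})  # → {'k': 19, 'b': -14, 'j': -13, 'h': 17}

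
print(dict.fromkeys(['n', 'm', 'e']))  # {'n': None, 'm': None, 'e': None}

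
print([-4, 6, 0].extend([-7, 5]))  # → None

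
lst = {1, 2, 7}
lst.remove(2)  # {1, 7}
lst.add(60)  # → {1, 7, 60}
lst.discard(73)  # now {1, 7, 60}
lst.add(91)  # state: {1, 7, 60, 91}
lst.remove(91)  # {1, 7, 60}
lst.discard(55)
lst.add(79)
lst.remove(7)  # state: {1, 60, 79}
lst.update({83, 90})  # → {1, 60, 79, 83, 90}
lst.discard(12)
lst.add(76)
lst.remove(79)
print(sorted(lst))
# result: [1, 60, 76, 83, 90]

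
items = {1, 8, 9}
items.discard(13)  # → {1, 8, 9}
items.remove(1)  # {8, 9}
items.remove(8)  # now {9}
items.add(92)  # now {9, 92}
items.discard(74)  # {9, 92}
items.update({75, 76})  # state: {9, 75, 76, 92}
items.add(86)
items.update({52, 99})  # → {9, 52, 75, 76, 86, 92, 99}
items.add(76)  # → {9, 52, 75, 76, 86, 92, 99}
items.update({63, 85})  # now {9, 52, 63, 75, 76, 85, 86, 92, 99}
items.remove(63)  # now {9, 52, 75, 76, 85, 86, 92, 99}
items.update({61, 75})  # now {9, 52, 61, 75, 76, 85, 86, 92, 99}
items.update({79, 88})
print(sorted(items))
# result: [9, 52, 61, 75, 76, 79, 85, 86, 88, 92, 99]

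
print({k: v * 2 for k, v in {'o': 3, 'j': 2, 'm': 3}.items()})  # {'o': 6, 'j': 4, 'm': 6}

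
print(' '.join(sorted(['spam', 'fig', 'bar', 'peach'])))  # bar fig peach spam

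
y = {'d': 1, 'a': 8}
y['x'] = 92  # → {'d': 1, 'a': 8, 'x': 92}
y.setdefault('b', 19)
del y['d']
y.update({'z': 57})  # {'a': 8, 'x': 92, 'b': 19, 'z': 57}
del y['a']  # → {'x': 92, 'b': 19, 'z': 57}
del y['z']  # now {'x': 92, 'b': 19}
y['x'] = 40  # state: {'x': 40, 'b': 19}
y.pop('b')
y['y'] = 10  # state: {'x': 40, 'y': 10}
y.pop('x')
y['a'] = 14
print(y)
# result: {'y': 10, 'a': 14}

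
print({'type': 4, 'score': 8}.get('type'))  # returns 4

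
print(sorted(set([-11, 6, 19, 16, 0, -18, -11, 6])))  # [-18, -11, 0, 6, 16, 19]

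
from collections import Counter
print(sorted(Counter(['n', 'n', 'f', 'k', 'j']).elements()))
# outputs ['f', 'j', 'k', 'n', 'n']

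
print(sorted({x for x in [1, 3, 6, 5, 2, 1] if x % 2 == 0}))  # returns [2, 6]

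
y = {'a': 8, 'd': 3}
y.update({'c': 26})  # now {'a': 8, 'd': 3, 'c': 26}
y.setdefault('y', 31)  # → 31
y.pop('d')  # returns 3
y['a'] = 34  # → {'a': 34, 'c': 26, 'y': 31}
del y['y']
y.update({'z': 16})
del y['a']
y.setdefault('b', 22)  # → 22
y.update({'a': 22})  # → {'c': 26, 'z': 16, 'b': 22, 'a': 22}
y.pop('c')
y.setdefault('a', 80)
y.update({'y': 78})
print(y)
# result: {'z': 16, 'b': 22, 'a': 22, 'y': 78}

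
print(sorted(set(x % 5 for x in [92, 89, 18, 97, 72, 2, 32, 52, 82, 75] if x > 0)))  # [0, 2, 3, 4]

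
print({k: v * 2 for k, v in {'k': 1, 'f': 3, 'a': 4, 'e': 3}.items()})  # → {'k': 2, 'f': 6, 'a': 8, 'e': 6}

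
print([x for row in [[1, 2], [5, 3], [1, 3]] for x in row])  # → [1, 2, 5, 3, 1, 3]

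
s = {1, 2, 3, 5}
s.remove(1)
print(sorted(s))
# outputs [2, 3, 5]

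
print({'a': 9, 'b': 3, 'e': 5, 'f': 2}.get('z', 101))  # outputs 101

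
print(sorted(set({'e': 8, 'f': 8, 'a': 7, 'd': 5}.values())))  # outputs [5, 7, 8]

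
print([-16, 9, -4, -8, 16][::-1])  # [16, -8, -4, 9, -16]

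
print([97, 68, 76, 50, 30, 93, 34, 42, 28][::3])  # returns [97, 50, 34]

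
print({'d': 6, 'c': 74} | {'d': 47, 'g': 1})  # {'d': 47, 'c': 74, 'g': 1}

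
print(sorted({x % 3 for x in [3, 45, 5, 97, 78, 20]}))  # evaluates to [0, 1, 2]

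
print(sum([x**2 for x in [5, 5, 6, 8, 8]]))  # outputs 214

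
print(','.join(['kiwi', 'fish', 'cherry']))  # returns kiwi,fish,cherry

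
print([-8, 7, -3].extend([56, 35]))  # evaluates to None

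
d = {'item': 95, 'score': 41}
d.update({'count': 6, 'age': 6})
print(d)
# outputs {'item': 95, 'score': 41, 'count': 6, 'age': 6}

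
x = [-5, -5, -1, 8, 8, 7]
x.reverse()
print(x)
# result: [7, 8, 8, -1, -5, -5]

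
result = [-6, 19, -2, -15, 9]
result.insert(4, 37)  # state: [-6, 19, -2, -15, 37, 9]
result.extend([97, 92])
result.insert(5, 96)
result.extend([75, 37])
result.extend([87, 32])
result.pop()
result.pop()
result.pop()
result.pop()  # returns 75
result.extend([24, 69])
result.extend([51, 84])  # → [-6, 19, -2, -15, 37, 96, 9, 97, 92, 24, 69, 51, 84]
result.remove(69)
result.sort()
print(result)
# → [-15, -6, -2, 9, 19, 24, 37, 51, 84, 92, 96, 97]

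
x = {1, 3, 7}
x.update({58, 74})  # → {1, 3, 7, 58, 74}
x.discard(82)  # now {1, 3, 7, 58, 74}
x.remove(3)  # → {1, 7, 58, 74}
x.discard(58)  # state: {1, 7, 74}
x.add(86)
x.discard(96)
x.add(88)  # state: {1, 7, 74, 86, 88}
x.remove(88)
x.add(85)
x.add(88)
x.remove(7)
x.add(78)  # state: {1, 74, 78, 85, 86, 88}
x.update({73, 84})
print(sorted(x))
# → [1, 73, 74, 78, 84, 85, 86, 88]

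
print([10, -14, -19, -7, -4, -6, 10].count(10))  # 2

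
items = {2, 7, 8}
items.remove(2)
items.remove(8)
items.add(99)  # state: {7, 99}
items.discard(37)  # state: {7, 99}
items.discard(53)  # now {7, 99}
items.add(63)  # {7, 63, 99}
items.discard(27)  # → {7, 63, 99}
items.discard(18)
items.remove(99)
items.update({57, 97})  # {7, 57, 63, 97}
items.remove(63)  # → {7, 57, 97}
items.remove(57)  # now {7, 97}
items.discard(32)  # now {7, 97}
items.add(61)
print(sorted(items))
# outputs [7, 61, 97]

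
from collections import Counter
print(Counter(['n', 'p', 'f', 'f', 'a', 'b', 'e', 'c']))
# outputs Counter({'f': 2, 'n': 1, 'p': 1, 'a': 1, 'b': 1, 'e': 1, 'c': 1})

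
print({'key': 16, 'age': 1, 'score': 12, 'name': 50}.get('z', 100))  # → 100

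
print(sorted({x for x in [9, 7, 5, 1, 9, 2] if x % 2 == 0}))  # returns [2]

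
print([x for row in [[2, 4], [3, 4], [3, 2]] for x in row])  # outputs [2, 4, 3, 4, 3, 2]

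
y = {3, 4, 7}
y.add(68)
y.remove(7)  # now {3, 4, 68}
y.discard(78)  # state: {3, 4, 68}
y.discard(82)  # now {3, 4, 68}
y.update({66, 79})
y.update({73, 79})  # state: {3, 4, 66, 68, 73, 79}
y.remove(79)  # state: {3, 4, 66, 68, 73}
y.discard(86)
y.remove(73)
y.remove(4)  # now {3, 66, 68}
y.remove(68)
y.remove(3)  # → {66}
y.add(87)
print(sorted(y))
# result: [66, 87]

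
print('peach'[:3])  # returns pea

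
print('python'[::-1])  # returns nohtyp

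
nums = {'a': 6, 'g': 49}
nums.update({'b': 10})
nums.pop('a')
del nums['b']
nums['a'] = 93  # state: {'g': 49, 'a': 93}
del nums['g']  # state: {'a': 93}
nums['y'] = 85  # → {'a': 93, 'y': 85}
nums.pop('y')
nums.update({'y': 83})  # {'a': 93, 'y': 83}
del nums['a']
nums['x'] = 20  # {'y': 83, 'x': 20}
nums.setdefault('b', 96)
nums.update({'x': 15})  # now {'y': 83, 'x': 15, 'b': 96}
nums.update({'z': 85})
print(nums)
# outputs {'y': 83, 'x': 15, 'b': 96, 'z': 85}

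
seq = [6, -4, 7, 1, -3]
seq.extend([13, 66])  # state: [6, -4, 7, 1, -3, 13, 66]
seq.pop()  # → 66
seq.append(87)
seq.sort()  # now [-4, -3, 1, 6, 7, 13, 87]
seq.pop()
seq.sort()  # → [-4, -3, 1, 6, 7, 13]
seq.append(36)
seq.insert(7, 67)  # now [-4, -3, 1, 6, 7, 13, 36, 67]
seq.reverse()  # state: [67, 36, 13, 7, 6, 1, -3, -4]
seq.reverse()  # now [-4, -3, 1, 6, 7, 13, 36, 67]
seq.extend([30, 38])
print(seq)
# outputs [-4, -3, 1, 6, 7, 13, 36, 67, 30, 38]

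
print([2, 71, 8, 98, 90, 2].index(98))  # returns 3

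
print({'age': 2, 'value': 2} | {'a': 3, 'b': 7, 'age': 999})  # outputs {'age': 999, 'value': 2, 'a': 3, 'b': 7}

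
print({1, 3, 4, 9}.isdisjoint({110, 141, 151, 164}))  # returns True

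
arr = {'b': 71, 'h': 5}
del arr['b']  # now {'h': 5}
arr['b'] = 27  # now {'h': 5, 'b': 27}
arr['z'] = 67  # {'h': 5, 'b': 27, 'z': 67}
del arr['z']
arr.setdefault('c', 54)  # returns 54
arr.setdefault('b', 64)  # 27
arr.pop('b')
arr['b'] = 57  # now {'h': 5, 'c': 54, 'b': 57}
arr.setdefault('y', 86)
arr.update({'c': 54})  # {'h': 5, 'c': 54, 'b': 57, 'y': 86}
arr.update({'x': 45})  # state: {'h': 5, 'c': 54, 'b': 57, 'y': 86, 'x': 45}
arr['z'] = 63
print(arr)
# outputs {'h': 5, 'c': 54, 'b': 57, 'y': 86, 'x': 45, 'z': 63}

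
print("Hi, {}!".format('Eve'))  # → Hi, Eve!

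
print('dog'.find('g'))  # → 2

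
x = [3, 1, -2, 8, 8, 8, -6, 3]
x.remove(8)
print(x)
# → [3, 1, -2, 8, 8, -6, 3]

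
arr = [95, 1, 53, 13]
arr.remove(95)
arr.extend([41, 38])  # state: [1, 53, 13, 41, 38]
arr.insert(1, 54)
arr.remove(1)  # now [54, 53, 13, 41, 38]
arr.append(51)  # [54, 53, 13, 41, 38, 51]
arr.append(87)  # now [54, 53, 13, 41, 38, 51, 87]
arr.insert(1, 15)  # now [54, 15, 53, 13, 41, 38, 51, 87]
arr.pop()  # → 87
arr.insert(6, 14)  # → [54, 15, 53, 13, 41, 38, 14, 51]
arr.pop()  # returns 51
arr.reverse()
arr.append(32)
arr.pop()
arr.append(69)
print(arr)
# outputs [14, 38, 41, 13, 53, 15, 54, 69]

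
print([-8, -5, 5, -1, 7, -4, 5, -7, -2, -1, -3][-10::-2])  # [-5]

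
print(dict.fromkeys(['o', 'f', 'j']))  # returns {'o': None, 'f': None, 'j': None}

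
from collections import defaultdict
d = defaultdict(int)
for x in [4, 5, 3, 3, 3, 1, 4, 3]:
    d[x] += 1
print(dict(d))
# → {4: 2, 5: 1, 3: 4, 1: 1}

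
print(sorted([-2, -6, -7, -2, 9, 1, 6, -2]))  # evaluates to [-7, -6, -2, -2, -2, 1, 6, 9]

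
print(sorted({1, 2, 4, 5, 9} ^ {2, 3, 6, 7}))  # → [1, 3, 4, 5, 6, 7, 9]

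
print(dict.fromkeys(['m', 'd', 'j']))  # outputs {'m': None, 'd': None, 'j': None}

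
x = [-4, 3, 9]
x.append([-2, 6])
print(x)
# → [-4, 3, 9, [-2, 6]]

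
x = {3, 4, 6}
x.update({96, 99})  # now {3, 4, 6, 96, 99}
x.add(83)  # {3, 4, 6, 83, 96, 99}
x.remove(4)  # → {3, 6, 83, 96, 99}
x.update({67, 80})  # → {3, 6, 67, 80, 83, 96, 99}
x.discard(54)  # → {3, 6, 67, 80, 83, 96, 99}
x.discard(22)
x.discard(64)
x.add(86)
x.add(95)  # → {3, 6, 67, 80, 83, 86, 95, 96, 99}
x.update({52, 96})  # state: {3, 6, 52, 67, 80, 83, 86, 95, 96, 99}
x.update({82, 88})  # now {3, 6, 52, 67, 80, 82, 83, 86, 88, 95, 96, 99}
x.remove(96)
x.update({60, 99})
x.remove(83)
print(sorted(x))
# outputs [3, 6, 52, 60, 67, 80, 82, 86, 88, 95, 99]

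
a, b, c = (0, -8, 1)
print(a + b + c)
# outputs -7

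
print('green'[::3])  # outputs ge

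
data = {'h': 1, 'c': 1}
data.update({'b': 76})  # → {'h': 1, 'c': 1, 'b': 76}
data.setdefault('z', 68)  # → 68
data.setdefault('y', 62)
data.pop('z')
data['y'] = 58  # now {'h': 1, 'c': 1, 'b': 76, 'y': 58}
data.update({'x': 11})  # {'h': 1, 'c': 1, 'b': 76, 'y': 58, 'x': 11}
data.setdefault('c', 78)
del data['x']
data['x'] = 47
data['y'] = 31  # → {'h': 1, 'c': 1, 'b': 76, 'y': 31, 'x': 47}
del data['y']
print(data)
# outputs {'h': 1, 'c': 1, 'b': 76, 'x': 47}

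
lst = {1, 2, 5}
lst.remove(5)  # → {1, 2}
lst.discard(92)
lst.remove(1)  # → {2}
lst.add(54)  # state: {2, 54}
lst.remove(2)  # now {54}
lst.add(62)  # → {54, 62}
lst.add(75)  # {54, 62, 75}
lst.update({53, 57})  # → {53, 54, 57, 62, 75}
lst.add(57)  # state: {53, 54, 57, 62, 75}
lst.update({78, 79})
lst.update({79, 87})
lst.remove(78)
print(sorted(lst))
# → [53, 54, 57, 62, 75, 79, 87]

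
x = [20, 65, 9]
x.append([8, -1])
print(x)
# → [20, 65, 9, [8, -1]]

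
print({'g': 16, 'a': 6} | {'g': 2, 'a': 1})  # {'g': 2, 'a': 1}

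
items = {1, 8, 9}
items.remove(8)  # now {1, 9}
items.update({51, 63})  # {1, 9, 51, 63}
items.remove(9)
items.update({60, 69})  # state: {1, 51, 60, 63, 69}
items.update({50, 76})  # {1, 50, 51, 60, 63, 69, 76}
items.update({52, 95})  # {1, 50, 51, 52, 60, 63, 69, 76, 95}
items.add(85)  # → {1, 50, 51, 52, 60, 63, 69, 76, 85, 95}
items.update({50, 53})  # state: {1, 50, 51, 52, 53, 60, 63, 69, 76, 85, 95}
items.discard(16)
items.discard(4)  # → {1, 50, 51, 52, 53, 60, 63, 69, 76, 85, 95}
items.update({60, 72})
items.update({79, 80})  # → {1, 50, 51, 52, 53, 60, 63, 69, 72, 76, 79, 80, 85, 95}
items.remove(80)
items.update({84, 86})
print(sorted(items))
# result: [1, 50, 51, 52, 53, 60, 63, 69, 72, 76, 79, 84, 85, 86, 95]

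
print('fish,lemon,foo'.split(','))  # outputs ['fish', 'lemon', 'foo']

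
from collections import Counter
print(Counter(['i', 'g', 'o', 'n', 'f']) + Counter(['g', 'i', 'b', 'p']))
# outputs Counter({'i': 2, 'g': 2, 'o': 1, 'n': 1, 'f': 1, 'b': 1, 'p': 1})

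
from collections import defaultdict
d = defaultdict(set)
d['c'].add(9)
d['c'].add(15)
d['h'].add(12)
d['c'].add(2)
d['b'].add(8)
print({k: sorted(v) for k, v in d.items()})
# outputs {'c': [2, 9, 15], 'h': [12], 'b': [8]}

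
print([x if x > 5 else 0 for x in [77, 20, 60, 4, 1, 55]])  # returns [77, 20, 60, 0, 0, 55]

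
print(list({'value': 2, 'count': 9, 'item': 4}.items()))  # [('value', 2), ('count', 9), ('item', 4)]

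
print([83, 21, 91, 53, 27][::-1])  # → [27, 53, 91, 21, 83]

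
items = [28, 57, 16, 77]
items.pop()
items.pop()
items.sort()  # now [28, 57]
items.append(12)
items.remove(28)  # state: [57, 12]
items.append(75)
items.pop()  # 75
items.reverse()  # [12, 57]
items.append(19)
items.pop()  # 19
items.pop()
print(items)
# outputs [12]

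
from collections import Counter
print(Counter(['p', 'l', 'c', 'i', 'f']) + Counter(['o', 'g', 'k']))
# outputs Counter({'p': 1, 'l': 1, 'c': 1, 'i': 1, 'f': 1, 'o': 1, 'g': 1, 'k': 1})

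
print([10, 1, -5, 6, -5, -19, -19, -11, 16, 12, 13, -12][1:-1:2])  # [1, 6, -19, -11, 12]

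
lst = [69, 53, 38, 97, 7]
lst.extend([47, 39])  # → [69, 53, 38, 97, 7, 47, 39]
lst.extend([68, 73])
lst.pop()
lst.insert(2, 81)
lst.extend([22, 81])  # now [69, 53, 81, 38, 97, 7, 47, 39, 68, 22, 81]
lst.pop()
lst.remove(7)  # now [69, 53, 81, 38, 97, 47, 39, 68, 22]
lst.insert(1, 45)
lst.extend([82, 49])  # [69, 45, 53, 81, 38, 97, 47, 39, 68, 22, 82, 49]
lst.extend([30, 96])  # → [69, 45, 53, 81, 38, 97, 47, 39, 68, 22, 82, 49, 30, 96]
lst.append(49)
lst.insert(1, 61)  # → [69, 61, 45, 53, 81, 38, 97, 47, 39, 68, 22, 82, 49, 30, 96, 49]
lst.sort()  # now [22, 30, 38, 39, 45, 47, 49, 49, 53, 61, 68, 69, 81, 82, 96, 97]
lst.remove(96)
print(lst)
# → [22, 30, 38, 39, 45, 47, 49, 49, 53, 61, 68, 69, 81, 82, 97]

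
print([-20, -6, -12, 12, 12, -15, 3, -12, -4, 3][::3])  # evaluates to [-20, 12, 3, 3]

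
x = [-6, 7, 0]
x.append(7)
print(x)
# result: [-6, 7, 0, 7]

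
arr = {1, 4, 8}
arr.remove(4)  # {1, 8}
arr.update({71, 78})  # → {1, 8, 71, 78}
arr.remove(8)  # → {1, 71, 78}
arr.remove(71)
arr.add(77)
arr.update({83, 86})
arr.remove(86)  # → {1, 77, 78, 83}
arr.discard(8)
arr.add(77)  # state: {1, 77, 78, 83}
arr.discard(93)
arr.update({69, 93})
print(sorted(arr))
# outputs [1, 69, 77, 78, 83, 93]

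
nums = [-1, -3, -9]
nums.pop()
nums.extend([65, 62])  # [-1, -3, 65, 62]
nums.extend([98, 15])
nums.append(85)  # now [-1, -3, 65, 62, 98, 15, 85]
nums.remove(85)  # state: [-1, -3, 65, 62, 98, 15]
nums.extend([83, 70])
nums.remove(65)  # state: [-1, -3, 62, 98, 15, 83, 70]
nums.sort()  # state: [-3, -1, 15, 62, 70, 83, 98]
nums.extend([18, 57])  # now [-3, -1, 15, 62, 70, 83, 98, 18, 57]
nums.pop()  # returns 57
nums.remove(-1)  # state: [-3, 15, 62, 70, 83, 98, 18]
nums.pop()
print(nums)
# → [-3, 15, 62, 70, 83, 98]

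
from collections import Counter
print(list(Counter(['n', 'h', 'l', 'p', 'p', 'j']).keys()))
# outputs ['n', 'h', 'l', 'p', 'j']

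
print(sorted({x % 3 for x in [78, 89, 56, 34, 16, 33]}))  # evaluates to [0, 1, 2]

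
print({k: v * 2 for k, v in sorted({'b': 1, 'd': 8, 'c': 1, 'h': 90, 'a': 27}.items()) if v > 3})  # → {'a': 54, 'd': 16, 'h': 180}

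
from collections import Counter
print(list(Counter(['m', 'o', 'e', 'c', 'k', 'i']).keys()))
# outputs ['m', 'o', 'e', 'c', 'k', 'i']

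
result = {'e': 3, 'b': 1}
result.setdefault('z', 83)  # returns 83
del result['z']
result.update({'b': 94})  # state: {'e': 3, 'b': 94}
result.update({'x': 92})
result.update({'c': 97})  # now {'e': 3, 'b': 94, 'x': 92, 'c': 97}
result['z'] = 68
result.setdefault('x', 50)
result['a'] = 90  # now {'e': 3, 'b': 94, 'x': 92, 'c': 97, 'z': 68, 'a': 90}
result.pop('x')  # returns 92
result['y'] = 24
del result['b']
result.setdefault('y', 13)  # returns 24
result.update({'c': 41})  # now {'e': 3, 'c': 41, 'z': 68, 'a': 90, 'y': 24}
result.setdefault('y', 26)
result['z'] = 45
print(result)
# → {'e': 3, 'c': 41, 'z': 45, 'a': 90, 'y': 24}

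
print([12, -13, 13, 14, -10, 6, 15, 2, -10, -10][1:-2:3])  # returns [-13, -10, 2]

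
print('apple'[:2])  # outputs ap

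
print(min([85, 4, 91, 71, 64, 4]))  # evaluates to 4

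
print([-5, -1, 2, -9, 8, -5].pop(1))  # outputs -1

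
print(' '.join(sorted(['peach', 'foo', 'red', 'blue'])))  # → blue foo peach red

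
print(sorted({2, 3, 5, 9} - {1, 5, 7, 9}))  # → [2, 3]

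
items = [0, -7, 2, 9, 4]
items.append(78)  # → [0, -7, 2, 9, 4, 78]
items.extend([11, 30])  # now [0, -7, 2, 9, 4, 78, 11, 30]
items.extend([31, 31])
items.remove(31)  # [0, -7, 2, 9, 4, 78, 11, 30, 31]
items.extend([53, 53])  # [0, -7, 2, 9, 4, 78, 11, 30, 31, 53, 53]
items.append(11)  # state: [0, -7, 2, 9, 4, 78, 11, 30, 31, 53, 53, 11]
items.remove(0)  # [-7, 2, 9, 4, 78, 11, 30, 31, 53, 53, 11]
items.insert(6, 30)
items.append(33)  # [-7, 2, 9, 4, 78, 11, 30, 30, 31, 53, 53, 11, 33]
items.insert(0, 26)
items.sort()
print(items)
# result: [-7, 2, 4, 9, 11, 11, 26, 30, 30, 31, 33, 53, 53, 78]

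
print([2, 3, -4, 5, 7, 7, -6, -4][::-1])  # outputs [-4, -6, 7, 7, 5, -4, 3, 2]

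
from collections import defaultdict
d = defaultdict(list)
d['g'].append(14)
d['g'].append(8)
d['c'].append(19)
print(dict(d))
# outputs {'g': [14, 8], 'c': [19]}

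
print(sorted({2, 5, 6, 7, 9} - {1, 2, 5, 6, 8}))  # [7, 9]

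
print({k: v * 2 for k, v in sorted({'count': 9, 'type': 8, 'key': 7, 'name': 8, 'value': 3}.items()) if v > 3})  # {'count': 18, 'key': 14, 'name': 16, 'type': 16}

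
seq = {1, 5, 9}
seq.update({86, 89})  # {1, 5, 9, 86, 89}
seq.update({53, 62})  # {1, 5, 9, 53, 62, 86, 89}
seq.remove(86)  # {1, 5, 9, 53, 62, 89}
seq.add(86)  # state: {1, 5, 9, 53, 62, 86, 89}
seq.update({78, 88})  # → {1, 5, 9, 53, 62, 78, 86, 88, 89}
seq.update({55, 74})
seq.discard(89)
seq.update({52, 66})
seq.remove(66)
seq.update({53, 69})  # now {1, 5, 9, 52, 53, 55, 62, 69, 74, 78, 86, 88}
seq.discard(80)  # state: {1, 5, 9, 52, 53, 55, 62, 69, 74, 78, 86, 88}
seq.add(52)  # {1, 5, 9, 52, 53, 55, 62, 69, 74, 78, 86, 88}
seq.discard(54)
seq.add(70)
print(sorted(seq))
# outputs [1, 5, 9, 52, 53, 55, 62, 69, 70, 74, 78, 86, 88]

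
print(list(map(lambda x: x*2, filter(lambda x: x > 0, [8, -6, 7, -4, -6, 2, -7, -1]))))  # [16, 14, 4]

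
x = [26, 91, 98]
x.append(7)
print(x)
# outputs [26, 91, 98, 7]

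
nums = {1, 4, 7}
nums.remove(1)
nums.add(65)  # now {4, 7, 65}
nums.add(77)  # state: {4, 7, 65, 77}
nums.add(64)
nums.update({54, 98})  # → {4, 7, 54, 64, 65, 77, 98}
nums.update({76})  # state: {4, 7, 54, 64, 65, 76, 77, 98}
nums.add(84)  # {4, 7, 54, 64, 65, 76, 77, 84, 98}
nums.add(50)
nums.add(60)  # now {4, 7, 50, 54, 60, 64, 65, 76, 77, 84, 98}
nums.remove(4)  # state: {7, 50, 54, 60, 64, 65, 76, 77, 84, 98}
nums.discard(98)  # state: {7, 50, 54, 60, 64, 65, 76, 77, 84}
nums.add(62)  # {7, 50, 54, 60, 62, 64, 65, 76, 77, 84}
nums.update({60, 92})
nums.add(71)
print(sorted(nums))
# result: [7, 50, 54, 60, 62, 64, 65, 71, 76, 77, 84, 92]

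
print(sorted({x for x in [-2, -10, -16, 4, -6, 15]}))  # [-16, -10, -6, -2, 4, 15]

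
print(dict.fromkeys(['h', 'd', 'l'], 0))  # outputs {'h': 0, 'd': 0, 'l': 0}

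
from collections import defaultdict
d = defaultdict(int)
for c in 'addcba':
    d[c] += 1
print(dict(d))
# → {'a': 2, 'd': 2, 'c': 1, 'b': 1}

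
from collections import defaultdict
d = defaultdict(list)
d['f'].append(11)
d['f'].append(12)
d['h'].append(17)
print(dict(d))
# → {'f': [11, 12], 'h': [17]}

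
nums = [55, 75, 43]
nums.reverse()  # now [43, 75, 55]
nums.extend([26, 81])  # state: [43, 75, 55, 26, 81]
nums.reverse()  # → [81, 26, 55, 75, 43]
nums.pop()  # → 43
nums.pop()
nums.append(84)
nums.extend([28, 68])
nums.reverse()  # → [68, 28, 84, 55, 26, 81]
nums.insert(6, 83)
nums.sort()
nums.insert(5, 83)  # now [26, 28, 55, 68, 81, 83, 83, 84]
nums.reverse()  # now [84, 83, 83, 81, 68, 55, 28, 26]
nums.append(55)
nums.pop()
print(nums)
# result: [84, 83, 83, 81, 68, 55, 28, 26]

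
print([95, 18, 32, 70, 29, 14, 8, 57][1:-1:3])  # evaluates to [18, 29]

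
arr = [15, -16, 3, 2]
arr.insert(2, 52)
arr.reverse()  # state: [2, 3, 52, -16, 15]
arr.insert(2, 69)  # [2, 3, 69, 52, -16, 15]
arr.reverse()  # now [15, -16, 52, 69, 3, 2]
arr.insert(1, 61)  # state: [15, 61, -16, 52, 69, 3, 2]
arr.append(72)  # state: [15, 61, -16, 52, 69, 3, 2, 72]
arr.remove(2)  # [15, 61, -16, 52, 69, 3, 72]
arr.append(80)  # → [15, 61, -16, 52, 69, 3, 72, 80]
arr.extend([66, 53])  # [15, 61, -16, 52, 69, 3, 72, 80, 66, 53]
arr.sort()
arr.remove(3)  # [-16, 15, 52, 53, 61, 66, 69, 72, 80]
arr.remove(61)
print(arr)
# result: [-16, 15, 52, 53, 66, 69, 72, 80]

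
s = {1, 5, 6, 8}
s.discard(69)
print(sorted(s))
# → [1, 5, 6, 8]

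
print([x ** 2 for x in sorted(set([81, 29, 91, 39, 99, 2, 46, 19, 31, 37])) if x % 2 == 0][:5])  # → [4, 2116]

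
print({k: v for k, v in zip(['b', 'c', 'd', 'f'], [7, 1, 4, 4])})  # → {'b': 7, 'c': 1, 'd': 4, 'f': 4}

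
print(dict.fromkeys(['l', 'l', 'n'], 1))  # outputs {'l': 1, 'n': 1}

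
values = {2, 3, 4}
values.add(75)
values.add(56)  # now {2, 3, 4, 56, 75}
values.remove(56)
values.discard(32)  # {2, 3, 4, 75}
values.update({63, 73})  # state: {2, 3, 4, 63, 73, 75}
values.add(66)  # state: {2, 3, 4, 63, 66, 73, 75}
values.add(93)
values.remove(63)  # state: {2, 3, 4, 66, 73, 75, 93}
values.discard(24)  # {2, 3, 4, 66, 73, 75, 93}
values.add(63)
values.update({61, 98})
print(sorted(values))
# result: [2, 3, 4, 61, 63, 66, 73, 75, 93, 98]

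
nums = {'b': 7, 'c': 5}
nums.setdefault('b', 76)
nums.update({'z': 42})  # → {'b': 7, 'c': 5, 'z': 42}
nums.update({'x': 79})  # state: {'b': 7, 'c': 5, 'z': 42, 'x': 79}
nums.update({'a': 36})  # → {'b': 7, 'c': 5, 'z': 42, 'x': 79, 'a': 36}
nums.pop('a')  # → 36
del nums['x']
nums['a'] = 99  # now {'b': 7, 'c': 5, 'z': 42, 'a': 99}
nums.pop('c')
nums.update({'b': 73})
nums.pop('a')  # 99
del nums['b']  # {'z': 42}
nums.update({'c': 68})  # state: {'z': 42, 'c': 68}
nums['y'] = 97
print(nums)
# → {'z': 42, 'c': 68, 'y': 97}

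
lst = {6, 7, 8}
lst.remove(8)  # {6, 7}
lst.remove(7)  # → {6}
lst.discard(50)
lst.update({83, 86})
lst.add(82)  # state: {6, 82, 83, 86}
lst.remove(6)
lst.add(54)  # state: {54, 82, 83, 86}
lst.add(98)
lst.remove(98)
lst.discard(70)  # {54, 82, 83, 86}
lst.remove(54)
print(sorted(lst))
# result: [82, 83, 86]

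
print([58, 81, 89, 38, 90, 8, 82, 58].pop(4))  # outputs 90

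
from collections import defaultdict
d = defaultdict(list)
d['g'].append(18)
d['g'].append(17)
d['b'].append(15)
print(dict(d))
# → {'g': [18, 17], 'b': [15]}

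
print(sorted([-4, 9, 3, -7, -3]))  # [-7, -4, -3, 3, 9]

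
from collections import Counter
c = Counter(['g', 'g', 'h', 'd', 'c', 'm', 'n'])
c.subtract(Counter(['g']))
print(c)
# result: Counter({'g': 1, 'h': 1, 'd': 1, 'c': 1, 'm': 1, 'n': 1})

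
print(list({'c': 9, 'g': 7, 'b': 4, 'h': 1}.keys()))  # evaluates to ['c', 'g', 'b', 'h']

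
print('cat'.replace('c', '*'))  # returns *at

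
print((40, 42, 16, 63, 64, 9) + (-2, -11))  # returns (40, 42, 16, 63, 64, 9, -2, -11)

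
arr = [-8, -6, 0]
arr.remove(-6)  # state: [-8, 0]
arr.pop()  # 0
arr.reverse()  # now [-8]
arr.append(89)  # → [-8, 89]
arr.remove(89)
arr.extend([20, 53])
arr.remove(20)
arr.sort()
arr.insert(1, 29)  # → [-8, 29, 53]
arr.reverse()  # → [53, 29, -8]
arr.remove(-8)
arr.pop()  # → 29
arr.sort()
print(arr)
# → [53]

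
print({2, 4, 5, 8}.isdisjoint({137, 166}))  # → True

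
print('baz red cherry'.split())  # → ['baz', 'red', 'cherry']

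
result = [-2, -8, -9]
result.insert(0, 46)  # [46, -2, -8, -9]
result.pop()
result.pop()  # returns -8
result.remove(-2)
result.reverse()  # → [46]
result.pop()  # 46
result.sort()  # []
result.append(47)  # [47]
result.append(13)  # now [47, 13]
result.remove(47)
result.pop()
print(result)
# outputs []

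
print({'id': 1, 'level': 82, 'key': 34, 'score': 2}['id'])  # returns 1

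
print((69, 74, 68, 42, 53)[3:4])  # (42,)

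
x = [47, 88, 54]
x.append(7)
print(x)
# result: [47, 88, 54, 7]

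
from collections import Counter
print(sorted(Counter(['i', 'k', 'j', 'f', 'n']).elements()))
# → ['f', 'i', 'j', 'k', 'n']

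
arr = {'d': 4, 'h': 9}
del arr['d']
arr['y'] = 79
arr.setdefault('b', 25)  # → 25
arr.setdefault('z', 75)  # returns 75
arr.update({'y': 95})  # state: {'h': 9, 'y': 95, 'b': 25, 'z': 75}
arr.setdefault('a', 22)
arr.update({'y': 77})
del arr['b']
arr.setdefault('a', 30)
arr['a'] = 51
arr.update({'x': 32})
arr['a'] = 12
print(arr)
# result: {'h': 9, 'y': 77, 'z': 75, 'a': 12, 'x': 32}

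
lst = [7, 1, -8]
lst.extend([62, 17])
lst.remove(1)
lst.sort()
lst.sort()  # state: [-8, 7, 17, 62]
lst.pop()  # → 62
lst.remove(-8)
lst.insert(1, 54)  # [7, 54, 17]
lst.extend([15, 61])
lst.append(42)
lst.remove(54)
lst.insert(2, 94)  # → [7, 17, 94, 15, 61, 42]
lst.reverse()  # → [42, 61, 15, 94, 17, 7]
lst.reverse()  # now [7, 17, 94, 15, 61, 42]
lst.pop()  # 42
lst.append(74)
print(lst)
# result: [7, 17, 94, 15, 61, 74]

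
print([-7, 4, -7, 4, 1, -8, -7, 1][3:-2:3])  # [4]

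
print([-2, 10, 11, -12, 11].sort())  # None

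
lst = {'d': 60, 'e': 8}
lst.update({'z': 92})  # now {'d': 60, 'e': 8, 'z': 92}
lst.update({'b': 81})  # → {'d': 60, 'e': 8, 'z': 92, 'b': 81}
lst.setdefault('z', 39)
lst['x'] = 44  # {'d': 60, 'e': 8, 'z': 92, 'b': 81, 'x': 44}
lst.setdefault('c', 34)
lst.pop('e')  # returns 8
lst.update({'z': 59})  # {'d': 60, 'z': 59, 'b': 81, 'x': 44, 'c': 34}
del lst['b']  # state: {'d': 60, 'z': 59, 'x': 44, 'c': 34}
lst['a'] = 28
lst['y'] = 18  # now {'d': 60, 'z': 59, 'x': 44, 'c': 34, 'a': 28, 'y': 18}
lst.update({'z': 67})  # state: {'d': 60, 'z': 67, 'x': 44, 'c': 34, 'a': 28, 'y': 18}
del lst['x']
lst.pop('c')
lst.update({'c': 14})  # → {'d': 60, 'z': 67, 'a': 28, 'y': 18, 'c': 14}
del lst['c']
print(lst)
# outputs {'d': 60, 'z': 67, 'a': 28, 'y': 18}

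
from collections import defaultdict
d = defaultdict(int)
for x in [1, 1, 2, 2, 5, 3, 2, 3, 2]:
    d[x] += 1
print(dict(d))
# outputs {1: 2, 2: 4, 5: 1, 3: 2}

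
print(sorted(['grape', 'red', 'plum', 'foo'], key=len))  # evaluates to ['red', 'foo', 'plum', 'grape']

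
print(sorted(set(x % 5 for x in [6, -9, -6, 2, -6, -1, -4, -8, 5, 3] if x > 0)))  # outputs [0, 1, 2, 3]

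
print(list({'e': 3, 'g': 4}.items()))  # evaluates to [('e', 3), ('g', 4)]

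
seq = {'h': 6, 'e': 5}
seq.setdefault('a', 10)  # 10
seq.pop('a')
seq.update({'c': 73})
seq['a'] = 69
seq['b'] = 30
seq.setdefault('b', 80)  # 30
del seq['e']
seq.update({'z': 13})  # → {'h': 6, 'c': 73, 'a': 69, 'b': 30, 'z': 13}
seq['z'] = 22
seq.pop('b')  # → 30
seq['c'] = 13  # {'h': 6, 'c': 13, 'a': 69, 'z': 22}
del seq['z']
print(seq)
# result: {'h': 6, 'c': 13, 'a': 69}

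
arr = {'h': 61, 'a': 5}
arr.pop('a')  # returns 5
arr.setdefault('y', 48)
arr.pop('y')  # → 48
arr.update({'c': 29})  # {'h': 61, 'c': 29}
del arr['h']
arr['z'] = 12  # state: {'c': 29, 'z': 12}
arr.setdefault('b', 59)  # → 59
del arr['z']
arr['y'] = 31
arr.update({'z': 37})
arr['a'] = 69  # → {'c': 29, 'b': 59, 'y': 31, 'z': 37, 'a': 69}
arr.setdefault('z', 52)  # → 37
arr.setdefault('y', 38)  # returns 31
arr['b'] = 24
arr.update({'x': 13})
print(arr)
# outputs {'c': 29, 'b': 24, 'y': 31, 'z': 37, 'a': 69, 'x': 13}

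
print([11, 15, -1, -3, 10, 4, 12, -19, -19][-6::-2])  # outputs [-3, 15]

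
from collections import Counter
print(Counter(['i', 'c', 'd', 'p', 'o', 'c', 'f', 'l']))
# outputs Counter({'c': 2, 'i': 1, 'd': 1, 'p': 1, 'o': 1, 'f': 1, 'l': 1})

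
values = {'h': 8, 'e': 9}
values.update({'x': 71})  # {'h': 8, 'e': 9, 'x': 71}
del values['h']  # {'e': 9, 'x': 71}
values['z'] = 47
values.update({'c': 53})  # {'e': 9, 'x': 71, 'z': 47, 'c': 53}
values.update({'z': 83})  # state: {'e': 9, 'x': 71, 'z': 83, 'c': 53}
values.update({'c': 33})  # {'e': 9, 'x': 71, 'z': 83, 'c': 33}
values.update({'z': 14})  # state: {'e': 9, 'x': 71, 'z': 14, 'c': 33}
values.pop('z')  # 14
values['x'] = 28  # {'e': 9, 'x': 28, 'c': 33}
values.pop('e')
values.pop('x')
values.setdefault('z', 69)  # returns 69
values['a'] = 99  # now {'c': 33, 'z': 69, 'a': 99}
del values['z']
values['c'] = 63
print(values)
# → {'c': 63, 'a': 99}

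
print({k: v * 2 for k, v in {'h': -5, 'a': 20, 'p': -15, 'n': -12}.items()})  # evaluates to {'h': -10, 'a': 40, 'p': -30, 'n': -24}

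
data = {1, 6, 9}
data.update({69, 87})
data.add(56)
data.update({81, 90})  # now {1, 6, 9, 56, 69, 81, 87, 90}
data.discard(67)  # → {1, 6, 9, 56, 69, 81, 87, 90}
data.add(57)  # {1, 6, 9, 56, 57, 69, 81, 87, 90}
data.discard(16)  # {1, 6, 9, 56, 57, 69, 81, 87, 90}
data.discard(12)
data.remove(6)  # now {1, 9, 56, 57, 69, 81, 87, 90}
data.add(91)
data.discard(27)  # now {1, 9, 56, 57, 69, 81, 87, 90, 91}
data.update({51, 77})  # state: {1, 9, 51, 56, 57, 69, 77, 81, 87, 90, 91}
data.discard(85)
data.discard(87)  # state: {1, 9, 51, 56, 57, 69, 77, 81, 90, 91}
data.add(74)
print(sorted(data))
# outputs [1, 9, 51, 56, 57, 69, 74, 77, 81, 90, 91]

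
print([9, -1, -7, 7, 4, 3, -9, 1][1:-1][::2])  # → [-1, 7, 3]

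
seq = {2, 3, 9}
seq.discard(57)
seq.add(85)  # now {2, 3, 9, 85}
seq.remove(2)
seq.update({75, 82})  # {3, 9, 75, 82, 85}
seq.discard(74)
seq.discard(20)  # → {3, 9, 75, 82, 85}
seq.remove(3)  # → {9, 75, 82, 85}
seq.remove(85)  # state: {9, 75, 82}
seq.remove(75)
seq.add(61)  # {9, 61, 82}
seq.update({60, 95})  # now {9, 60, 61, 82, 95}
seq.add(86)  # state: {9, 60, 61, 82, 86, 95}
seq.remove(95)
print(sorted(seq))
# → [9, 60, 61, 82, 86]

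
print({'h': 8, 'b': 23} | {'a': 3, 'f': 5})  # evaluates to {'h': 8, 'b': 23, 'a': 3, 'f': 5}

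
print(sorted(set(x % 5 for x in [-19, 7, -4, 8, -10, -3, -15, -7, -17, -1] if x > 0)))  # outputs [2, 3]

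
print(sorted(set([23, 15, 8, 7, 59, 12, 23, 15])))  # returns [7, 8, 12, 15, 23, 59]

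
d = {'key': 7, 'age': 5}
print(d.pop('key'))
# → 7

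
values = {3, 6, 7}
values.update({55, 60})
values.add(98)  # {3, 6, 7, 55, 60, 98}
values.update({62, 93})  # {3, 6, 7, 55, 60, 62, 93, 98}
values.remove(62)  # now {3, 6, 7, 55, 60, 93, 98}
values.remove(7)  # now {3, 6, 55, 60, 93, 98}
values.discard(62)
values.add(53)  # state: {3, 6, 53, 55, 60, 93, 98}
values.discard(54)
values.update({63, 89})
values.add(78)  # {3, 6, 53, 55, 60, 63, 78, 89, 93, 98}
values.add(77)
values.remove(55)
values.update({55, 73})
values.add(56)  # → {3, 6, 53, 55, 56, 60, 63, 73, 77, 78, 89, 93, 98}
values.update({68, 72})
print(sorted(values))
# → [3, 6, 53, 55, 56, 60, 63, 68, 72, 73, 77, 78, 89, 93, 98]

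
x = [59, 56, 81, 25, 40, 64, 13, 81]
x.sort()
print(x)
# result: [13, 25, 40, 56, 59, 64, 81, 81]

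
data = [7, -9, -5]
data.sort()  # [-9, -5, 7]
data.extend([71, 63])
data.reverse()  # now [63, 71, 7, -5, -9]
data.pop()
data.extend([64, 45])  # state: [63, 71, 7, -5, 64, 45]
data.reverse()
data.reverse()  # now [63, 71, 7, -5, 64, 45]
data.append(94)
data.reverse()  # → [94, 45, 64, -5, 7, 71, 63]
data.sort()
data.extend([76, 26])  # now [-5, 7, 45, 63, 64, 71, 94, 76, 26]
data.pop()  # 26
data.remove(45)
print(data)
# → [-5, 7, 63, 64, 71, 94, 76]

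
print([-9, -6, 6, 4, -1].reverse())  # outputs None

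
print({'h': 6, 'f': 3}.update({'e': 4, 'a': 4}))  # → None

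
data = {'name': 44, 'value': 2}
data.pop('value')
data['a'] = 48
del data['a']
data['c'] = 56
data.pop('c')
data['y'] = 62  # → {'name': 44, 'y': 62}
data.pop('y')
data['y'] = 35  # {'name': 44, 'y': 35}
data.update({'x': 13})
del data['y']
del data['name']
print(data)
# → {'x': 13}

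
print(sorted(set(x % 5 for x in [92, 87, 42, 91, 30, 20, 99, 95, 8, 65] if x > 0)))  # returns [0, 1, 2, 3, 4]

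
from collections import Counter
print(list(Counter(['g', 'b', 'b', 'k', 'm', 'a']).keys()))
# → ['g', 'b', 'k', 'm', 'a']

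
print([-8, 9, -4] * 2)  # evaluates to [-8, 9, -4, -8, 9, -4]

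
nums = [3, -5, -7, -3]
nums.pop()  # -3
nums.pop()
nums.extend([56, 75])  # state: [3, -5, 56, 75]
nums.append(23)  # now [3, -5, 56, 75, 23]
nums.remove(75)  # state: [3, -5, 56, 23]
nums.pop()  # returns 23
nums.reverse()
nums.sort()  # [-5, 3, 56]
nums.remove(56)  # [-5, 3]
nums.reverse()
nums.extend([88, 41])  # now [3, -5, 88, 41]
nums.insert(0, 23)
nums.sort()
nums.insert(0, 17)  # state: [17, -5, 3, 23, 41, 88]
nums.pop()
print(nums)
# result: [17, -5, 3, 23, 41]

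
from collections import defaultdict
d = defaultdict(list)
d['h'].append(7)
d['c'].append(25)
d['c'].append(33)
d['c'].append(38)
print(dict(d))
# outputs {'h': [7], 'c': [25, 33, 38]}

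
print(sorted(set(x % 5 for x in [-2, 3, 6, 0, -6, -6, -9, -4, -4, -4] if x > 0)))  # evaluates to [1, 3]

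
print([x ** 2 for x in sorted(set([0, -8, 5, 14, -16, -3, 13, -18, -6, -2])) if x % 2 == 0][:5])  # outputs [324, 256, 64, 36, 4]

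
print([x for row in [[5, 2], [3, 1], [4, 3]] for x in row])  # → [5, 2, 3, 1, 4, 3]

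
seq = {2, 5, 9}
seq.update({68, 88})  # {2, 5, 9, 68, 88}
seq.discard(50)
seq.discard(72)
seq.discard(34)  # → {2, 5, 9, 68, 88}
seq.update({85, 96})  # {2, 5, 9, 68, 85, 88, 96}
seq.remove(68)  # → {2, 5, 9, 85, 88, 96}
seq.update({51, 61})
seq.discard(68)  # {2, 5, 9, 51, 61, 85, 88, 96}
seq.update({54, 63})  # {2, 5, 9, 51, 54, 61, 63, 85, 88, 96}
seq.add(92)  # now {2, 5, 9, 51, 54, 61, 63, 85, 88, 92, 96}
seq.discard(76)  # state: {2, 5, 9, 51, 54, 61, 63, 85, 88, 92, 96}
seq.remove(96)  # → {2, 5, 9, 51, 54, 61, 63, 85, 88, 92}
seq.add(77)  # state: {2, 5, 9, 51, 54, 61, 63, 77, 85, 88, 92}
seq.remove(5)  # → {2, 9, 51, 54, 61, 63, 77, 85, 88, 92}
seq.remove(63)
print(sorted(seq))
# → [2, 9, 51, 54, 61, 77, 85, 88, 92]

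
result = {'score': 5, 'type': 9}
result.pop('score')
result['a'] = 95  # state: {'type': 9, 'a': 95}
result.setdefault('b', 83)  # 83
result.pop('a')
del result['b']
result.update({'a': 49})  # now {'type': 9, 'a': 49}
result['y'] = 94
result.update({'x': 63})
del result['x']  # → {'type': 9, 'a': 49, 'y': 94}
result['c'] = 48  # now {'type': 9, 'a': 49, 'y': 94, 'c': 48}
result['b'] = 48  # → {'type': 9, 'a': 49, 'y': 94, 'c': 48, 'b': 48}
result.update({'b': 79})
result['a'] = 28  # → {'type': 9, 'a': 28, 'y': 94, 'c': 48, 'b': 79}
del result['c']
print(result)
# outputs {'type': 9, 'a': 28, 'y': 94, 'b': 79}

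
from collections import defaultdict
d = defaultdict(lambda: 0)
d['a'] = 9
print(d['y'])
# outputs 0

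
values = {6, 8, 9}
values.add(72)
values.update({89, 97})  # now {6, 8, 9, 72, 89, 97}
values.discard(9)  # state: {6, 8, 72, 89, 97}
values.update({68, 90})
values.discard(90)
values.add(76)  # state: {6, 8, 68, 72, 76, 89, 97}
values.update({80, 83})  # {6, 8, 68, 72, 76, 80, 83, 89, 97}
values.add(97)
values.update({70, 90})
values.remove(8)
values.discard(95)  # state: {6, 68, 70, 72, 76, 80, 83, 89, 90, 97}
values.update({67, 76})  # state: {6, 67, 68, 70, 72, 76, 80, 83, 89, 90, 97}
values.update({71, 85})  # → {6, 67, 68, 70, 71, 72, 76, 80, 83, 85, 89, 90, 97}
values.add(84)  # {6, 67, 68, 70, 71, 72, 76, 80, 83, 84, 85, 89, 90, 97}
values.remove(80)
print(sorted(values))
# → [6, 67, 68, 70, 71, 72, 76, 83, 84, 85, 89, 90, 97]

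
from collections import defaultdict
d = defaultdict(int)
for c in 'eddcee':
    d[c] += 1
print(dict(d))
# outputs {'e': 3, 'd': 2, 'c': 1}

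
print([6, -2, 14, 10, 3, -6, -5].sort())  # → None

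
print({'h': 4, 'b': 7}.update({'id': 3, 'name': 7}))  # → None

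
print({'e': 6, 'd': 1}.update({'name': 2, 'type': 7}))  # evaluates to None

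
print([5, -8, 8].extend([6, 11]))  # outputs None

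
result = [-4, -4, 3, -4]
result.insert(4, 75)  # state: [-4, -4, 3, -4, 75]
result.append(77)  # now [-4, -4, 3, -4, 75, 77]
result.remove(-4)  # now [-4, 3, -4, 75, 77]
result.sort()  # [-4, -4, 3, 75, 77]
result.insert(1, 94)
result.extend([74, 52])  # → [-4, 94, -4, 3, 75, 77, 74, 52]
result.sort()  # [-4, -4, 3, 52, 74, 75, 77, 94]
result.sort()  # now [-4, -4, 3, 52, 74, 75, 77, 94]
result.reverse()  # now [94, 77, 75, 74, 52, 3, -4, -4]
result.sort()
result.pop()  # 94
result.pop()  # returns 77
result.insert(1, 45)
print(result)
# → [-4, 45, -4, 3, 52, 74, 75]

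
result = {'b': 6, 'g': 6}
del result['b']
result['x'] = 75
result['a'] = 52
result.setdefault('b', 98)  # 98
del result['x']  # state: {'g': 6, 'a': 52, 'b': 98}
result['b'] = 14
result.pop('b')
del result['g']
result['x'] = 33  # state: {'a': 52, 'x': 33}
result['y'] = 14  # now {'a': 52, 'x': 33, 'y': 14}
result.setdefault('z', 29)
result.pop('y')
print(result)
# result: {'a': 52, 'x': 33, 'z': 29}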